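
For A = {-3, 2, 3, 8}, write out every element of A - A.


A - A = {a - a' : a, a' ∈ A}.
Compute a - a' for each ordered pair (a, a'):
a = -3: -3--3=0, -3-2=-5, -3-3=-6, -3-8=-11
a = 2: 2--3=5, 2-2=0, 2-3=-1, 2-8=-6
a = 3: 3--3=6, 3-2=1, 3-3=0, 3-8=-5
a = 8: 8--3=11, 8-2=6, 8-3=5, 8-8=0
Collecting distinct values (and noting 0 appears from a-a):
A - A = {-11, -6, -5, -1, 0, 1, 5, 6, 11}
|A - A| = 9

A - A = {-11, -6, -5, -1, 0, 1, 5, 6, 11}


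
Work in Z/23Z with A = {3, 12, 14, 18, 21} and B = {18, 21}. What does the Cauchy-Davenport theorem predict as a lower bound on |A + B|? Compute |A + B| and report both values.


Cauchy-Davenport: |A + B| ≥ min(p, |A| + |B| - 1) for A, B nonempty in Z/pZ.
|A| = 5, |B| = 2, p = 23.
CD lower bound = min(23, 5 + 2 - 1) = min(23, 6) = 6.
Compute A + B mod 23 directly:
a = 3: 3+18=21, 3+21=1
a = 12: 12+18=7, 12+21=10
a = 14: 14+18=9, 14+21=12
a = 18: 18+18=13, 18+21=16
a = 21: 21+18=16, 21+21=19
A + B = {1, 7, 9, 10, 12, 13, 16, 19, 21}, so |A + B| = 9.
Verify: 9 ≥ 6? Yes ✓.

CD lower bound = 6, actual |A + B| = 9.


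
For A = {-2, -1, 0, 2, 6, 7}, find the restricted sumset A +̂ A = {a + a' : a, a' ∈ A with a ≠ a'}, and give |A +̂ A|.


Restricted sumset: A +̂ A = {a + a' : a ∈ A, a' ∈ A, a ≠ a'}.
Equivalently, take A + A and drop any sum 2a that is achievable ONLY as a + a for a ∈ A (i.e. sums representable only with equal summands).
Enumerate pairs (a, a') with a < a' (symmetric, so each unordered pair gives one sum; this covers all a ≠ a'):
  -2 + -1 = -3
  -2 + 0 = -2
  -2 + 2 = 0
  -2 + 6 = 4
  -2 + 7 = 5
  -1 + 0 = -1
  -1 + 2 = 1
  -1 + 6 = 5
  -1 + 7 = 6
  0 + 2 = 2
  0 + 6 = 6
  0 + 7 = 7
  2 + 6 = 8
  2 + 7 = 9
  6 + 7 = 13
Collected distinct sums: {-3, -2, -1, 0, 1, 2, 4, 5, 6, 7, 8, 9, 13}
|A +̂ A| = 13
(Reference bound: |A +̂ A| ≥ 2|A| - 3 for |A| ≥ 2, with |A| = 6 giving ≥ 9.)

|A +̂ A| = 13


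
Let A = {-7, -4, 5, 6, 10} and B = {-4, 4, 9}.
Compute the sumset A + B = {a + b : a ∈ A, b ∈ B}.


A + B = {a + b : a ∈ A, b ∈ B}.
Enumerate all |A|·|B| = 5·3 = 15 pairs (a, b) and collect distinct sums.
a = -7: -7+-4=-11, -7+4=-3, -7+9=2
a = -4: -4+-4=-8, -4+4=0, -4+9=5
a = 5: 5+-4=1, 5+4=9, 5+9=14
a = 6: 6+-4=2, 6+4=10, 6+9=15
a = 10: 10+-4=6, 10+4=14, 10+9=19
Collecting distinct sums: A + B = {-11, -8, -3, 0, 1, 2, 5, 6, 9, 10, 14, 15, 19}
|A + B| = 13

A + B = {-11, -8, -3, 0, 1, 2, 5, 6, 9, 10, 14, 15, 19}


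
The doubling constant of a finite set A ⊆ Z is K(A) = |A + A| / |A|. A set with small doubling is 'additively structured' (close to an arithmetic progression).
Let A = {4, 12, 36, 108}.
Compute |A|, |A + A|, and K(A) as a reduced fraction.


|A| = 4.
Compute A + A by enumerating all 16 pairs.
A + A = {8, 16, 24, 40, 48, 72, 112, 120, 144, 216}, so |A + A| = 10.
K = |A + A| / |A| = 10/4 = 5/2 ≈ 2.5000.
Reference: AP of size 4 gives K = 7/4 ≈ 1.7500; a fully generic set of size 4 gives K ≈ 2.5000.

|A| = 4, |A + A| = 10, K = 10/4 = 5/2.


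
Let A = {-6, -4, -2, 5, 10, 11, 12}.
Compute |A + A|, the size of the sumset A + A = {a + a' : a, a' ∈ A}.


A + A = {a + a' : a, a' ∈ A}; |A| = 7.
General bounds: 2|A| - 1 ≤ |A + A| ≤ |A|(|A|+1)/2, i.e. 13 ≤ |A + A| ≤ 28.
Lower bound 2|A|-1 is attained iff A is an arithmetic progression.
Enumerate sums a + a' for a ≤ a' (symmetric, so this suffices):
a = -6: -6+-6=-12, -6+-4=-10, -6+-2=-8, -6+5=-1, -6+10=4, -6+11=5, -6+12=6
a = -4: -4+-4=-8, -4+-2=-6, -4+5=1, -4+10=6, -4+11=7, -4+12=8
a = -2: -2+-2=-4, -2+5=3, -2+10=8, -2+11=9, -2+12=10
a = 5: 5+5=10, 5+10=15, 5+11=16, 5+12=17
a = 10: 10+10=20, 10+11=21, 10+12=22
a = 11: 11+11=22, 11+12=23
a = 12: 12+12=24
Distinct sums: {-12, -10, -8, -6, -4, -1, 1, 3, 4, 5, 6, 7, 8, 9, 10, 15, 16, 17, 20, 21, 22, 23, 24}
|A + A| = 23

|A + A| = 23


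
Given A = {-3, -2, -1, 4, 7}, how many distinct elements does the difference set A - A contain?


A - A = {a - a' : a, a' ∈ A}; |A| = 5.
Bounds: 2|A|-1 ≤ |A - A| ≤ |A|² - |A| + 1, i.e. 9 ≤ |A - A| ≤ 21.
Note: 0 ∈ A - A always (from a - a). The set is symmetric: if d ∈ A - A then -d ∈ A - A.
Enumerate nonzero differences d = a - a' with a > a' (then include -d):
Positive differences: {1, 2, 3, 5, 6, 7, 8, 9, 10}
Full difference set: {0} ∪ (positive diffs) ∪ (negative diffs).
|A - A| = 1 + 2·9 = 19 (matches direct enumeration: 19).

|A - A| = 19


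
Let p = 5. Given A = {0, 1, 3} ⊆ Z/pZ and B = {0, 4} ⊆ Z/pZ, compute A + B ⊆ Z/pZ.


Work in Z/5Z: reduce every sum a + b modulo 5.
Enumerate all 6 pairs:
a = 0: 0+0=0, 0+4=4
a = 1: 1+0=1, 1+4=0
a = 3: 3+0=3, 3+4=2
Distinct residues collected: {0, 1, 2, 3, 4}
|A + B| = 5 (out of 5 total residues).

A + B = {0, 1, 2, 3, 4}


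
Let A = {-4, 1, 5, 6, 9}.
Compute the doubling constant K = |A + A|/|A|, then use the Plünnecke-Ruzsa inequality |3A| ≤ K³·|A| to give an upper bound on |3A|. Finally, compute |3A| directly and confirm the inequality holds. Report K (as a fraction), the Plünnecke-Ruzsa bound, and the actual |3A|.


|A| = 5.
Step 1: Compute A + A by enumerating all 25 pairs.
A + A = {-8, -3, 1, 2, 5, 6, 7, 10, 11, 12, 14, 15, 18}, so |A + A| = 13.
Step 2: Doubling constant K = |A + A|/|A| = 13/5 = 13/5 ≈ 2.6000.
Step 3: Plünnecke-Ruzsa gives |3A| ≤ K³·|A| = (2.6000)³ · 5 ≈ 87.8800.
Step 4: Compute 3A = A + A + A directly by enumerating all triples (a,b,c) ∈ A³; |3A| = 25.
Step 5: Check 25 ≤ 87.8800? Yes ✓.

K = 13/5, Plünnecke-Ruzsa bound K³|A| ≈ 87.8800, |3A| = 25, inequality holds.


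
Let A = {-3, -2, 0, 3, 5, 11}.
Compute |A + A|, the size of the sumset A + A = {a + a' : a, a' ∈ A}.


A + A = {a + a' : a, a' ∈ A}; |A| = 6.
General bounds: 2|A| - 1 ≤ |A + A| ≤ |A|(|A|+1)/2, i.e. 11 ≤ |A + A| ≤ 21.
Lower bound 2|A|-1 is attained iff A is an arithmetic progression.
Enumerate sums a + a' for a ≤ a' (symmetric, so this suffices):
a = -3: -3+-3=-6, -3+-2=-5, -3+0=-3, -3+3=0, -3+5=2, -3+11=8
a = -2: -2+-2=-4, -2+0=-2, -2+3=1, -2+5=3, -2+11=9
a = 0: 0+0=0, 0+3=3, 0+5=5, 0+11=11
a = 3: 3+3=6, 3+5=8, 3+11=14
a = 5: 5+5=10, 5+11=16
a = 11: 11+11=22
Distinct sums: {-6, -5, -4, -3, -2, 0, 1, 2, 3, 5, 6, 8, 9, 10, 11, 14, 16, 22}
|A + A| = 18

|A + A| = 18


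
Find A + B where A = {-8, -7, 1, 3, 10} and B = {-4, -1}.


A + B = {a + b : a ∈ A, b ∈ B}.
Enumerate all |A|·|B| = 5·2 = 10 pairs (a, b) and collect distinct sums.
a = -8: -8+-4=-12, -8+-1=-9
a = -7: -7+-4=-11, -7+-1=-8
a = 1: 1+-4=-3, 1+-1=0
a = 3: 3+-4=-1, 3+-1=2
a = 10: 10+-4=6, 10+-1=9
Collecting distinct sums: A + B = {-12, -11, -9, -8, -3, -1, 0, 2, 6, 9}
|A + B| = 10

A + B = {-12, -11, -9, -8, -3, -1, 0, 2, 6, 9}


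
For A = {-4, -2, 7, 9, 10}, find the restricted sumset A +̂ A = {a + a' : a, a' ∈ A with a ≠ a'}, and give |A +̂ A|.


Restricted sumset: A +̂ A = {a + a' : a ∈ A, a' ∈ A, a ≠ a'}.
Equivalently, take A + A and drop any sum 2a that is achievable ONLY as a + a for a ∈ A (i.e. sums representable only with equal summands).
Enumerate pairs (a, a') with a < a' (symmetric, so each unordered pair gives one sum; this covers all a ≠ a'):
  -4 + -2 = -6
  -4 + 7 = 3
  -4 + 9 = 5
  -4 + 10 = 6
  -2 + 7 = 5
  -2 + 9 = 7
  -2 + 10 = 8
  7 + 9 = 16
  7 + 10 = 17
  9 + 10 = 19
Collected distinct sums: {-6, 3, 5, 6, 7, 8, 16, 17, 19}
|A +̂ A| = 9
(Reference bound: |A +̂ A| ≥ 2|A| - 3 for |A| ≥ 2, with |A| = 5 giving ≥ 7.)

|A +̂ A| = 9


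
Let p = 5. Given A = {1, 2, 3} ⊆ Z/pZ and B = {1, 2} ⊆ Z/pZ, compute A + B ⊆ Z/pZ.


Work in Z/5Z: reduce every sum a + b modulo 5.
Enumerate all 6 pairs:
a = 1: 1+1=2, 1+2=3
a = 2: 2+1=3, 2+2=4
a = 3: 3+1=4, 3+2=0
Distinct residues collected: {0, 2, 3, 4}
|A + B| = 4 (out of 5 total residues).

A + B = {0, 2, 3, 4}


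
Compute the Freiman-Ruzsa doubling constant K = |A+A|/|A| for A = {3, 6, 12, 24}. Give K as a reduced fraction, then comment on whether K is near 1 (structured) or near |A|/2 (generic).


|A| = 4.
Compute A + A by enumerating all 16 pairs.
A + A = {6, 9, 12, 15, 18, 24, 27, 30, 36, 48}, so |A + A| = 10.
K = |A + A| / |A| = 10/4 = 5/2 ≈ 2.5000.
Reference: AP of size 4 gives K = 7/4 ≈ 1.7500; a fully generic set of size 4 gives K ≈ 2.5000.

|A| = 4, |A + A| = 10, K = 10/4 = 5/2.


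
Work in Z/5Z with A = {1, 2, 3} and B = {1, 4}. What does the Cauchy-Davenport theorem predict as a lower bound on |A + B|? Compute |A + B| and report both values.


Cauchy-Davenport: |A + B| ≥ min(p, |A| + |B| - 1) for A, B nonempty in Z/pZ.
|A| = 3, |B| = 2, p = 5.
CD lower bound = min(5, 3 + 2 - 1) = min(5, 4) = 4.
Compute A + B mod 5 directly:
a = 1: 1+1=2, 1+4=0
a = 2: 2+1=3, 2+4=1
a = 3: 3+1=4, 3+4=2
A + B = {0, 1, 2, 3, 4}, so |A + B| = 5.
Verify: 5 ≥ 4? Yes ✓.

CD lower bound = 4, actual |A + B| = 5.


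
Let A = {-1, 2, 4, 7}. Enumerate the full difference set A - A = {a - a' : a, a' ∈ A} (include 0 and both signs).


A - A = {a - a' : a, a' ∈ A}.
Compute a - a' for each ordered pair (a, a'):
a = -1: -1--1=0, -1-2=-3, -1-4=-5, -1-7=-8
a = 2: 2--1=3, 2-2=0, 2-4=-2, 2-7=-5
a = 4: 4--1=5, 4-2=2, 4-4=0, 4-7=-3
a = 7: 7--1=8, 7-2=5, 7-4=3, 7-7=0
Collecting distinct values (and noting 0 appears from a-a):
A - A = {-8, -5, -3, -2, 0, 2, 3, 5, 8}
|A - A| = 9

A - A = {-8, -5, -3, -2, 0, 2, 3, 5, 8}


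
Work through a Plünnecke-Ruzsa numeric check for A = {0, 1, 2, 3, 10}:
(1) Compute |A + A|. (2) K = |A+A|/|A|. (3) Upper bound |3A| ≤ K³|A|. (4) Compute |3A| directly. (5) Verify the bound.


|A| = 5.
Step 1: Compute A + A by enumerating all 25 pairs.
A + A = {0, 1, 2, 3, 4, 5, 6, 10, 11, 12, 13, 20}, so |A + A| = 12.
Step 2: Doubling constant K = |A + A|/|A| = 12/5 = 12/5 ≈ 2.4000.
Step 3: Plünnecke-Ruzsa gives |3A| ≤ K³·|A| = (2.4000)³ · 5 ≈ 69.1200.
Step 4: Compute 3A = A + A + A directly by enumerating all triples (a,b,c) ∈ A³; |3A| = 22.
Step 5: Check 22 ≤ 69.1200? Yes ✓.

K = 12/5, Plünnecke-Ruzsa bound K³|A| ≈ 69.1200, |3A| = 22, inequality holds.


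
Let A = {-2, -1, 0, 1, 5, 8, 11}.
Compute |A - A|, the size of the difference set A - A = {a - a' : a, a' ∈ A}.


A - A = {a - a' : a, a' ∈ A}; |A| = 7.
Bounds: 2|A|-1 ≤ |A - A| ≤ |A|² - |A| + 1, i.e. 13 ≤ |A - A| ≤ 43.
Note: 0 ∈ A - A always (from a - a). The set is symmetric: if d ∈ A - A then -d ∈ A - A.
Enumerate nonzero differences d = a - a' with a > a' (then include -d):
Positive differences: {1, 2, 3, 4, 5, 6, 7, 8, 9, 10, 11, 12, 13}
Full difference set: {0} ∪ (positive diffs) ∪ (negative diffs).
|A - A| = 1 + 2·13 = 27 (matches direct enumeration: 27).

|A - A| = 27


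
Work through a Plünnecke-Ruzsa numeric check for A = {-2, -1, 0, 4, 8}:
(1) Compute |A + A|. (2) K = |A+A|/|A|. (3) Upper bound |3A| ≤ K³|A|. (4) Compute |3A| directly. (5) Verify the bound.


|A| = 5.
Step 1: Compute A + A by enumerating all 25 pairs.
A + A = {-4, -3, -2, -1, 0, 2, 3, 4, 6, 7, 8, 12, 16}, so |A + A| = 13.
Step 2: Doubling constant K = |A + A|/|A| = 13/5 = 13/5 ≈ 2.6000.
Step 3: Plünnecke-Ruzsa gives |3A| ≤ K³·|A| = (2.6000)³ · 5 ≈ 87.8800.
Step 4: Compute 3A = A + A + A directly by enumerating all triples (a,b,c) ∈ A³; |3A| = 23.
Step 5: Check 23 ≤ 87.8800? Yes ✓.

K = 13/5, Plünnecke-Ruzsa bound K³|A| ≈ 87.8800, |3A| = 23, inequality holds.


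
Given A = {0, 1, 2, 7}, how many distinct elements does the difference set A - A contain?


A - A = {a - a' : a, a' ∈ A}; |A| = 4.
Bounds: 2|A|-1 ≤ |A - A| ≤ |A|² - |A| + 1, i.e. 7 ≤ |A - A| ≤ 13.
Note: 0 ∈ A - A always (from a - a). The set is symmetric: if d ∈ A - A then -d ∈ A - A.
Enumerate nonzero differences d = a - a' with a > a' (then include -d):
Positive differences: {1, 2, 5, 6, 7}
Full difference set: {0} ∪ (positive diffs) ∪ (negative diffs).
|A - A| = 1 + 2·5 = 11 (matches direct enumeration: 11).

|A - A| = 11


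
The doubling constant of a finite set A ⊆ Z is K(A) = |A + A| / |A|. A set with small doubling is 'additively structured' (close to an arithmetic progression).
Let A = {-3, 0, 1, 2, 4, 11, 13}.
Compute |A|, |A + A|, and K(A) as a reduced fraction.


|A| = 7.
Compute A + A by enumerating all 49 pairs.
A + A = {-6, -3, -2, -1, 0, 1, 2, 3, 4, 5, 6, 8, 10, 11, 12, 13, 14, 15, 17, 22, 24, 26}, so |A + A| = 22.
K = |A + A| / |A| = 22/7 (already in lowest terms) ≈ 3.1429.
Reference: AP of size 7 gives K = 13/7 ≈ 1.8571; a fully generic set of size 7 gives K ≈ 4.0000.

|A| = 7, |A + A| = 22, K = 22/7.


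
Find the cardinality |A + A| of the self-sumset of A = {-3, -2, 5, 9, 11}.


A + A = {a + a' : a, a' ∈ A}; |A| = 5.
General bounds: 2|A| - 1 ≤ |A + A| ≤ |A|(|A|+1)/2, i.e. 9 ≤ |A + A| ≤ 15.
Lower bound 2|A|-1 is attained iff A is an arithmetic progression.
Enumerate sums a + a' for a ≤ a' (symmetric, so this suffices):
a = -3: -3+-3=-6, -3+-2=-5, -3+5=2, -3+9=6, -3+11=8
a = -2: -2+-2=-4, -2+5=3, -2+9=7, -2+11=9
a = 5: 5+5=10, 5+9=14, 5+11=16
a = 9: 9+9=18, 9+11=20
a = 11: 11+11=22
Distinct sums: {-6, -5, -4, 2, 3, 6, 7, 8, 9, 10, 14, 16, 18, 20, 22}
|A + A| = 15

|A + A| = 15


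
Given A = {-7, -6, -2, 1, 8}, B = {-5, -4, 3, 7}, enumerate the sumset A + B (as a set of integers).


A + B = {a + b : a ∈ A, b ∈ B}.
Enumerate all |A|·|B| = 5·4 = 20 pairs (a, b) and collect distinct sums.
a = -7: -7+-5=-12, -7+-4=-11, -7+3=-4, -7+7=0
a = -6: -6+-5=-11, -6+-4=-10, -6+3=-3, -6+7=1
a = -2: -2+-5=-7, -2+-4=-6, -2+3=1, -2+7=5
a = 1: 1+-5=-4, 1+-4=-3, 1+3=4, 1+7=8
a = 8: 8+-5=3, 8+-4=4, 8+3=11, 8+7=15
Collecting distinct sums: A + B = {-12, -11, -10, -7, -6, -4, -3, 0, 1, 3, 4, 5, 8, 11, 15}
|A + B| = 15

A + B = {-12, -11, -10, -7, -6, -4, -3, 0, 1, 3, 4, 5, 8, 11, 15}


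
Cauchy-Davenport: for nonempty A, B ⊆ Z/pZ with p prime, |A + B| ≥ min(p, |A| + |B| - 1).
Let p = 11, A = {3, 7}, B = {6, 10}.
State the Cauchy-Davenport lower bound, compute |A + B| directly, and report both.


Cauchy-Davenport: |A + B| ≥ min(p, |A| + |B| - 1) for A, B nonempty in Z/pZ.
|A| = 2, |B| = 2, p = 11.
CD lower bound = min(11, 2 + 2 - 1) = min(11, 3) = 3.
Compute A + B mod 11 directly:
a = 3: 3+6=9, 3+10=2
a = 7: 7+6=2, 7+10=6
A + B = {2, 6, 9}, so |A + B| = 3.
Verify: 3 ≥ 3? Yes ✓.

CD lower bound = 3, actual |A + B| = 3.


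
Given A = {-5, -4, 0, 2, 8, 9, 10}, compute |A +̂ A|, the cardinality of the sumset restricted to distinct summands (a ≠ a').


Restricted sumset: A +̂ A = {a + a' : a ∈ A, a' ∈ A, a ≠ a'}.
Equivalently, take A + A and drop any sum 2a that is achievable ONLY as a + a for a ∈ A (i.e. sums representable only with equal summands).
Enumerate pairs (a, a') with a < a' (symmetric, so each unordered pair gives one sum; this covers all a ≠ a'):
  -5 + -4 = -9
  -5 + 0 = -5
  -5 + 2 = -3
  -5 + 8 = 3
  -5 + 9 = 4
  -5 + 10 = 5
  -4 + 0 = -4
  -4 + 2 = -2
  -4 + 8 = 4
  -4 + 9 = 5
  -4 + 10 = 6
  0 + 2 = 2
  0 + 8 = 8
  0 + 9 = 9
  0 + 10 = 10
  2 + 8 = 10
  2 + 9 = 11
  2 + 10 = 12
  8 + 9 = 17
  8 + 10 = 18
  9 + 10 = 19
Collected distinct sums: {-9, -5, -4, -3, -2, 2, 3, 4, 5, 6, 8, 9, 10, 11, 12, 17, 18, 19}
|A +̂ A| = 18
(Reference bound: |A +̂ A| ≥ 2|A| - 3 for |A| ≥ 2, with |A| = 7 giving ≥ 11.)

|A +̂ A| = 18


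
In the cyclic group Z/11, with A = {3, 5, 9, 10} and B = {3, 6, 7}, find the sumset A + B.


Work in Z/11Z: reduce every sum a + b modulo 11.
Enumerate all 12 pairs:
a = 3: 3+3=6, 3+6=9, 3+7=10
a = 5: 5+3=8, 5+6=0, 5+7=1
a = 9: 9+3=1, 9+6=4, 9+7=5
a = 10: 10+3=2, 10+6=5, 10+7=6
Distinct residues collected: {0, 1, 2, 4, 5, 6, 8, 9, 10}
|A + B| = 9 (out of 11 total residues).

A + B = {0, 1, 2, 4, 5, 6, 8, 9, 10}


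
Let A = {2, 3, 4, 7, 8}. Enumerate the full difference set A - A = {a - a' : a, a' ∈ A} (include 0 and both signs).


A - A = {a - a' : a, a' ∈ A}.
Compute a - a' for each ordered pair (a, a'):
a = 2: 2-2=0, 2-3=-1, 2-4=-2, 2-7=-5, 2-8=-6
a = 3: 3-2=1, 3-3=0, 3-4=-1, 3-7=-4, 3-8=-5
a = 4: 4-2=2, 4-3=1, 4-4=0, 4-7=-3, 4-8=-4
a = 7: 7-2=5, 7-3=4, 7-4=3, 7-7=0, 7-8=-1
a = 8: 8-2=6, 8-3=5, 8-4=4, 8-7=1, 8-8=0
Collecting distinct values (and noting 0 appears from a-a):
A - A = {-6, -5, -4, -3, -2, -1, 0, 1, 2, 3, 4, 5, 6}
|A - A| = 13

A - A = {-6, -5, -4, -3, -2, -1, 0, 1, 2, 3, 4, 5, 6}


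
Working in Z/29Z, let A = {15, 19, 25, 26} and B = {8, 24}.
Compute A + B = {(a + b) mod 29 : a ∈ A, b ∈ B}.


Work in Z/29Z: reduce every sum a + b modulo 29.
Enumerate all 8 pairs:
a = 15: 15+8=23, 15+24=10
a = 19: 19+8=27, 19+24=14
a = 25: 25+8=4, 25+24=20
a = 26: 26+8=5, 26+24=21
Distinct residues collected: {4, 5, 10, 14, 20, 21, 23, 27}
|A + B| = 8 (out of 29 total residues).

A + B = {4, 5, 10, 14, 20, 21, 23, 27}


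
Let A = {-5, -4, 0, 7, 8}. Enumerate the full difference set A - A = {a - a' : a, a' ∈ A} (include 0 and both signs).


A - A = {a - a' : a, a' ∈ A}.
Compute a - a' for each ordered pair (a, a'):
a = -5: -5--5=0, -5--4=-1, -5-0=-5, -5-7=-12, -5-8=-13
a = -4: -4--5=1, -4--4=0, -4-0=-4, -4-7=-11, -4-8=-12
a = 0: 0--5=5, 0--4=4, 0-0=0, 0-7=-7, 0-8=-8
a = 7: 7--5=12, 7--4=11, 7-0=7, 7-7=0, 7-8=-1
a = 8: 8--5=13, 8--4=12, 8-0=8, 8-7=1, 8-8=0
Collecting distinct values (and noting 0 appears from a-a):
A - A = {-13, -12, -11, -8, -7, -5, -4, -1, 0, 1, 4, 5, 7, 8, 11, 12, 13}
|A - A| = 17

A - A = {-13, -12, -11, -8, -7, -5, -4, -1, 0, 1, 4, 5, 7, 8, 11, 12, 13}


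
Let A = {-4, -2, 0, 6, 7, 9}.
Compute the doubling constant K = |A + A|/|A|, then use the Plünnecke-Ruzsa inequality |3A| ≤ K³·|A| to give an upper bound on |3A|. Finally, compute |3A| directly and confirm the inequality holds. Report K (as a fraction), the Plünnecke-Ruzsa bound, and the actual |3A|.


|A| = 6.
Step 1: Compute A + A by enumerating all 36 pairs.
A + A = {-8, -6, -4, -2, 0, 2, 3, 4, 5, 6, 7, 9, 12, 13, 14, 15, 16, 18}, so |A + A| = 18.
Step 2: Doubling constant K = |A + A|/|A| = 18/6 = 18/6 ≈ 3.0000.
Step 3: Plünnecke-Ruzsa gives |3A| ≤ K³·|A| = (3.0000)³ · 6 ≈ 162.0000.
Step 4: Compute 3A = A + A + A directly by enumerating all triples (a,b,c) ∈ A³; |3A| = 33.
Step 5: Check 33 ≤ 162.0000? Yes ✓.

K = 18/6, Plünnecke-Ruzsa bound K³|A| ≈ 162.0000, |3A| = 33, inequality holds.


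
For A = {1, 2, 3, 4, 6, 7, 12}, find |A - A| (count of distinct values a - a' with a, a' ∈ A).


A - A = {a - a' : a, a' ∈ A}; |A| = 7.
Bounds: 2|A|-1 ≤ |A - A| ≤ |A|² - |A| + 1, i.e. 13 ≤ |A - A| ≤ 43.
Note: 0 ∈ A - A always (from a - a). The set is symmetric: if d ∈ A - A then -d ∈ A - A.
Enumerate nonzero differences d = a - a' with a > a' (then include -d):
Positive differences: {1, 2, 3, 4, 5, 6, 8, 9, 10, 11}
Full difference set: {0} ∪ (positive diffs) ∪ (negative diffs).
|A - A| = 1 + 2·10 = 21 (matches direct enumeration: 21).

|A - A| = 21


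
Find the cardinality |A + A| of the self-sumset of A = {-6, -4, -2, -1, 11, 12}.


A + A = {a + a' : a, a' ∈ A}; |A| = 6.
General bounds: 2|A| - 1 ≤ |A + A| ≤ |A|(|A|+1)/2, i.e. 11 ≤ |A + A| ≤ 21.
Lower bound 2|A|-1 is attained iff A is an arithmetic progression.
Enumerate sums a + a' for a ≤ a' (symmetric, so this suffices):
a = -6: -6+-6=-12, -6+-4=-10, -6+-2=-8, -6+-1=-7, -6+11=5, -6+12=6
a = -4: -4+-4=-8, -4+-2=-6, -4+-1=-5, -4+11=7, -4+12=8
a = -2: -2+-2=-4, -2+-1=-3, -2+11=9, -2+12=10
a = -1: -1+-1=-2, -1+11=10, -1+12=11
a = 11: 11+11=22, 11+12=23
a = 12: 12+12=24
Distinct sums: {-12, -10, -8, -7, -6, -5, -4, -3, -2, 5, 6, 7, 8, 9, 10, 11, 22, 23, 24}
|A + A| = 19

|A + A| = 19


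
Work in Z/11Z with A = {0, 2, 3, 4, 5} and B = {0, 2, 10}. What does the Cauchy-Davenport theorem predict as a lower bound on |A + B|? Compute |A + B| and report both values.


Cauchy-Davenport: |A + B| ≥ min(p, |A| + |B| - 1) for A, B nonempty in Z/pZ.
|A| = 5, |B| = 3, p = 11.
CD lower bound = min(11, 5 + 3 - 1) = min(11, 7) = 7.
Compute A + B mod 11 directly:
a = 0: 0+0=0, 0+2=2, 0+10=10
a = 2: 2+0=2, 2+2=4, 2+10=1
a = 3: 3+0=3, 3+2=5, 3+10=2
a = 4: 4+0=4, 4+2=6, 4+10=3
a = 5: 5+0=5, 5+2=7, 5+10=4
A + B = {0, 1, 2, 3, 4, 5, 6, 7, 10}, so |A + B| = 9.
Verify: 9 ≥ 7? Yes ✓.

CD lower bound = 7, actual |A + B| = 9.


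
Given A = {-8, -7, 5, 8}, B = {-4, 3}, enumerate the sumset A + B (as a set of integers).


A + B = {a + b : a ∈ A, b ∈ B}.
Enumerate all |A|·|B| = 4·2 = 8 pairs (a, b) and collect distinct sums.
a = -8: -8+-4=-12, -8+3=-5
a = -7: -7+-4=-11, -7+3=-4
a = 5: 5+-4=1, 5+3=8
a = 8: 8+-4=4, 8+3=11
Collecting distinct sums: A + B = {-12, -11, -5, -4, 1, 4, 8, 11}
|A + B| = 8

A + B = {-12, -11, -5, -4, 1, 4, 8, 11}


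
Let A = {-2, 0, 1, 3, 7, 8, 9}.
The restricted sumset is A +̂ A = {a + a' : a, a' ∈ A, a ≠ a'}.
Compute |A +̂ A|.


Restricted sumset: A +̂ A = {a + a' : a ∈ A, a' ∈ A, a ≠ a'}.
Equivalently, take A + A and drop any sum 2a that is achievable ONLY as a + a for a ∈ A (i.e. sums representable only with equal summands).
Enumerate pairs (a, a') with a < a' (symmetric, so each unordered pair gives one sum; this covers all a ≠ a'):
  -2 + 0 = -2
  -2 + 1 = -1
  -2 + 3 = 1
  -2 + 7 = 5
  -2 + 8 = 6
  -2 + 9 = 7
  0 + 1 = 1
  0 + 3 = 3
  0 + 7 = 7
  0 + 8 = 8
  0 + 9 = 9
  1 + 3 = 4
  1 + 7 = 8
  1 + 8 = 9
  1 + 9 = 10
  3 + 7 = 10
  3 + 8 = 11
  3 + 9 = 12
  7 + 8 = 15
  7 + 9 = 16
  8 + 9 = 17
Collected distinct sums: {-2, -1, 1, 3, 4, 5, 6, 7, 8, 9, 10, 11, 12, 15, 16, 17}
|A +̂ A| = 16
(Reference bound: |A +̂ A| ≥ 2|A| - 3 for |A| ≥ 2, with |A| = 7 giving ≥ 11.)

|A +̂ A| = 16


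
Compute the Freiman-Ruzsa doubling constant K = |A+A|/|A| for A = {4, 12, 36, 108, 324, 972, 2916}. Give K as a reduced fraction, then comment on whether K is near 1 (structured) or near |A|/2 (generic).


|A| = 7.
Compute A + A by enumerating all 49 pairs.
A + A = {8, 16, 24, 40, 48, 72, 112, 120, 144, 216, 328, 336, 360, 432, 648, 976, 984, 1008, 1080, 1296, 1944, 2920, 2928, 2952, 3024, 3240, 3888, 5832}, so |A + A| = 28.
K = |A + A| / |A| = 28/7 = 4/1 ≈ 4.0000.
Reference: AP of size 7 gives K = 13/7 ≈ 1.8571; a fully generic set of size 7 gives K ≈ 4.0000.

|A| = 7, |A + A| = 28, K = 28/7 = 4/1.


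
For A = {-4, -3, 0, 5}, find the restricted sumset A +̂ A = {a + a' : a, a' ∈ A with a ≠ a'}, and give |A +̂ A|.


Restricted sumset: A +̂ A = {a + a' : a ∈ A, a' ∈ A, a ≠ a'}.
Equivalently, take A + A and drop any sum 2a that is achievable ONLY as a + a for a ∈ A (i.e. sums representable only with equal summands).
Enumerate pairs (a, a') with a < a' (symmetric, so each unordered pair gives one sum; this covers all a ≠ a'):
  -4 + -3 = -7
  -4 + 0 = -4
  -4 + 5 = 1
  -3 + 0 = -3
  -3 + 5 = 2
  0 + 5 = 5
Collected distinct sums: {-7, -4, -3, 1, 2, 5}
|A +̂ A| = 6
(Reference bound: |A +̂ A| ≥ 2|A| - 3 for |A| ≥ 2, with |A| = 4 giving ≥ 5.)

|A +̂ A| = 6


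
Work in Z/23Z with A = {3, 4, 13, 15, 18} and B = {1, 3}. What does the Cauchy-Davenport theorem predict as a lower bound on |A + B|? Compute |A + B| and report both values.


Cauchy-Davenport: |A + B| ≥ min(p, |A| + |B| - 1) for A, B nonempty in Z/pZ.
|A| = 5, |B| = 2, p = 23.
CD lower bound = min(23, 5 + 2 - 1) = min(23, 6) = 6.
Compute A + B mod 23 directly:
a = 3: 3+1=4, 3+3=6
a = 4: 4+1=5, 4+3=7
a = 13: 13+1=14, 13+3=16
a = 15: 15+1=16, 15+3=18
a = 18: 18+1=19, 18+3=21
A + B = {4, 5, 6, 7, 14, 16, 18, 19, 21}, so |A + B| = 9.
Verify: 9 ≥ 6? Yes ✓.

CD lower bound = 6, actual |A + B| = 9.


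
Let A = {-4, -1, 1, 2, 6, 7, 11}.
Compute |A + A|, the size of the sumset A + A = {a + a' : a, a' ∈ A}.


A + A = {a + a' : a, a' ∈ A}; |A| = 7.
General bounds: 2|A| - 1 ≤ |A + A| ≤ |A|(|A|+1)/2, i.e. 13 ≤ |A + A| ≤ 28.
Lower bound 2|A|-1 is attained iff A is an arithmetic progression.
Enumerate sums a + a' for a ≤ a' (symmetric, so this suffices):
a = -4: -4+-4=-8, -4+-1=-5, -4+1=-3, -4+2=-2, -4+6=2, -4+7=3, -4+11=7
a = -1: -1+-1=-2, -1+1=0, -1+2=1, -1+6=5, -1+7=6, -1+11=10
a = 1: 1+1=2, 1+2=3, 1+6=7, 1+7=8, 1+11=12
a = 2: 2+2=4, 2+6=8, 2+7=9, 2+11=13
a = 6: 6+6=12, 6+7=13, 6+11=17
a = 7: 7+7=14, 7+11=18
a = 11: 11+11=22
Distinct sums: {-8, -5, -3, -2, 0, 1, 2, 3, 4, 5, 6, 7, 8, 9, 10, 12, 13, 14, 17, 18, 22}
|A + A| = 21

|A + A| = 21


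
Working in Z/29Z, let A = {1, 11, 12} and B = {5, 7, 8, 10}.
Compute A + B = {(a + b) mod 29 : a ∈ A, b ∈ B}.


Work in Z/29Z: reduce every sum a + b modulo 29.
Enumerate all 12 pairs:
a = 1: 1+5=6, 1+7=8, 1+8=9, 1+10=11
a = 11: 11+5=16, 11+7=18, 11+8=19, 11+10=21
a = 12: 12+5=17, 12+7=19, 12+8=20, 12+10=22
Distinct residues collected: {6, 8, 9, 11, 16, 17, 18, 19, 20, 21, 22}
|A + B| = 11 (out of 29 total residues).

A + B = {6, 8, 9, 11, 16, 17, 18, 19, 20, 21, 22}


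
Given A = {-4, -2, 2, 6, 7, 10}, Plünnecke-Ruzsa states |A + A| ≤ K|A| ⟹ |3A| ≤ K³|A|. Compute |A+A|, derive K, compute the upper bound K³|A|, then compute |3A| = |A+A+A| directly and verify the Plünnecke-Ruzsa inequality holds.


|A| = 6.
Step 1: Compute A + A by enumerating all 36 pairs.
A + A = {-8, -6, -4, -2, 0, 2, 3, 4, 5, 6, 8, 9, 12, 13, 14, 16, 17, 20}, so |A + A| = 18.
Step 2: Doubling constant K = |A + A|/|A| = 18/6 = 18/6 ≈ 3.0000.
Step 3: Plünnecke-Ruzsa gives |3A| ≤ K³·|A| = (3.0000)³ · 6 ≈ 162.0000.
Step 4: Compute 3A = A + A + A directly by enumerating all triples (a,b,c) ∈ A³; |3A| = 34.
Step 5: Check 34 ≤ 162.0000? Yes ✓.

K = 18/6, Plünnecke-Ruzsa bound K³|A| ≈ 162.0000, |3A| = 34, inequality holds.


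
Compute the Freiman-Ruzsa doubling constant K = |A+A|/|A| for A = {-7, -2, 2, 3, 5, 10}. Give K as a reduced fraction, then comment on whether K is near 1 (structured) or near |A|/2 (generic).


|A| = 6.
Compute A + A by enumerating all 36 pairs.
A + A = {-14, -9, -5, -4, -2, 0, 1, 3, 4, 5, 6, 7, 8, 10, 12, 13, 15, 20}, so |A + A| = 18.
K = |A + A| / |A| = 18/6 = 3/1 ≈ 3.0000.
Reference: AP of size 6 gives K = 11/6 ≈ 1.8333; a fully generic set of size 6 gives K ≈ 3.5000.

|A| = 6, |A + A| = 18, K = 18/6 = 3/1.


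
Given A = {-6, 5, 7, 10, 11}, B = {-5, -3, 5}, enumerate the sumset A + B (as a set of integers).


A + B = {a + b : a ∈ A, b ∈ B}.
Enumerate all |A|·|B| = 5·3 = 15 pairs (a, b) and collect distinct sums.
a = -6: -6+-5=-11, -6+-3=-9, -6+5=-1
a = 5: 5+-5=0, 5+-3=2, 5+5=10
a = 7: 7+-5=2, 7+-3=4, 7+5=12
a = 10: 10+-5=5, 10+-3=7, 10+5=15
a = 11: 11+-5=6, 11+-3=8, 11+5=16
Collecting distinct sums: A + B = {-11, -9, -1, 0, 2, 4, 5, 6, 7, 8, 10, 12, 15, 16}
|A + B| = 14

A + B = {-11, -9, -1, 0, 2, 4, 5, 6, 7, 8, 10, 12, 15, 16}


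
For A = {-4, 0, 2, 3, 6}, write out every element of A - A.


A - A = {a - a' : a, a' ∈ A}.
Compute a - a' for each ordered pair (a, a'):
a = -4: -4--4=0, -4-0=-4, -4-2=-6, -4-3=-7, -4-6=-10
a = 0: 0--4=4, 0-0=0, 0-2=-2, 0-3=-3, 0-6=-6
a = 2: 2--4=6, 2-0=2, 2-2=0, 2-3=-1, 2-6=-4
a = 3: 3--4=7, 3-0=3, 3-2=1, 3-3=0, 3-6=-3
a = 6: 6--4=10, 6-0=6, 6-2=4, 6-3=3, 6-6=0
Collecting distinct values (and noting 0 appears from a-a):
A - A = {-10, -7, -6, -4, -3, -2, -1, 0, 1, 2, 3, 4, 6, 7, 10}
|A - A| = 15

A - A = {-10, -7, -6, -4, -3, -2, -1, 0, 1, 2, 3, 4, 6, 7, 10}


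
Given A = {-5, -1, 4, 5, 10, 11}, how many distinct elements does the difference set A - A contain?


A - A = {a - a' : a, a' ∈ A}; |A| = 6.
Bounds: 2|A|-1 ≤ |A - A| ≤ |A|² - |A| + 1, i.e. 11 ≤ |A - A| ≤ 31.
Note: 0 ∈ A - A always (from a - a). The set is symmetric: if d ∈ A - A then -d ∈ A - A.
Enumerate nonzero differences d = a - a' with a > a' (then include -d):
Positive differences: {1, 4, 5, 6, 7, 9, 10, 11, 12, 15, 16}
Full difference set: {0} ∪ (positive diffs) ∪ (negative diffs).
|A - A| = 1 + 2·11 = 23 (matches direct enumeration: 23).

|A - A| = 23


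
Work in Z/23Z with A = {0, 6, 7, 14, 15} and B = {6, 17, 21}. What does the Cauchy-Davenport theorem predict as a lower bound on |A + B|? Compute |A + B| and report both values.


Cauchy-Davenport: |A + B| ≥ min(p, |A| + |B| - 1) for A, B nonempty in Z/pZ.
|A| = 5, |B| = 3, p = 23.
CD lower bound = min(23, 5 + 3 - 1) = min(23, 7) = 7.
Compute A + B mod 23 directly:
a = 0: 0+6=6, 0+17=17, 0+21=21
a = 6: 6+6=12, 6+17=0, 6+21=4
a = 7: 7+6=13, 7+17=1, 7+21=5
a = 14: 14+6=20, 14+17=8, 14+21=12
a = 15: 15+6=21, 15+17=9, 15+21=13
A + B = {0, 1, 4, 5, 6, 8, 9, 12, 13, 17, 20, 21}, so |A + B| = 12.
Verify: 12 ≥ 7? Yes ✓.

CD lower bound = 7, actual |A + B| = 12.


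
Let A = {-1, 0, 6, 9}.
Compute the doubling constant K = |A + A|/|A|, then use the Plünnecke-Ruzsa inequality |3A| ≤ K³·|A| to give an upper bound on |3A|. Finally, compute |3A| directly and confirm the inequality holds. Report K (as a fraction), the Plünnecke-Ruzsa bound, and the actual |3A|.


|A| = 4.
Step 1: Compute A + A by enumerating all 16 pairs.
A + A = {-2, -1, 0, 5, 6, 8, 9, 12, 15, 18}, so |A + A| = 10.
Step 2: Doubling constant K = |A + A|/|A| = 10/4 = 10/4 ≈ 2.5000.
Step 3: Plünnecke-Ruzsa gives |3A| ≤ K³·|A| = (2.5000)³ · 4 ≈ 62.5000.
Step 4: Compute 3A = A + A + A directly by enumerating all triples (a,b,c) ∈ A³; |3A| = 19.
Step 5: Check 19 ≤ 62.5000? Yes ✓.

K = 10/4, Plünnecke-Ruzsa bound K³|A| ≈ 62.5000, |3A| = 19, inequality holds.


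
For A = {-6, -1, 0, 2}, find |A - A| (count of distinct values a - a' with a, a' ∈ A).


A - A = {a - a' : a, a' ∈ A}; |A| = 4.
Bounds: 2|A|-1 ≤ |A - A| ≤ |A|² - |A| + 1, i.e. 7 ≤ |A - A| ≤ 13.
Note: 0 ∈ A - A always (from a - a). The set is symmetric: if d ∈ A - A then -d ∈ A - A.
Enumerate nonzero differences d = a - a' with a > a' (then include -d):
Positive differences: {1, 2, 3, 5, 6, 8}
Full difference set: {0} ∪ (positive diffs) ∪ (negative diffs).
|A - A| = 1 + 2·6 = 13 (matches direct enumeration: 13).

|A - A| = 13


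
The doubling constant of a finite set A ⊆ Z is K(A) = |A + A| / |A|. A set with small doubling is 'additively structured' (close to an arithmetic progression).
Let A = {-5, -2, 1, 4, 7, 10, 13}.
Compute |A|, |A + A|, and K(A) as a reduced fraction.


|A| = 7.
Compute A + A by enumerating all 49 pairs.
A + A = {-10, -7, -4, -1, 2, 5, 8, 11, 14, 17, 20, 23, 26}, so |A + A| = 13.
K = |A + A| / |A| = 13/7 (already in lowest terms) ≈ 1.8571.
Reference: AP of size 7 gives K = 13/7 ≈ 1.8571; a fully generic set of size 7 gives K ≈ 4.0000.

|A| = 7, |A + A| = 13, K = 13/7.


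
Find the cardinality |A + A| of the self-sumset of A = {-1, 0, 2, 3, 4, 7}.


A + A = {a + a' : a, a' ∈ A}; |A| = 6.
General bounds: 2|A| - 1 ≤ |A + A| ≤ |A|(|A|+1)/2, i.e. 11 ≤ |A + A| ≤ 21.
Lower bound 2|A|-1 is attained iff A is an arithmetic progression.
Enumerate sums a + a' for a ≤ a' (symmetric, so this suffices):
a = -1: -1+-1=-2, -1+0=-1, -1+2=1, -1+3=2, -1+4=3, -1+7=6
a = 0: 0+0=0, 0+2=2, 0+3=3, 0+4=4, 0+7=7
a = 2: 2+2=4, 2+3=5, 2+4=6, 2+7=9
a = 3: 3+3=6, 3+4=7, 3+7=10
a = 4: 4+4=8, 4+7=11
a = 7: 7+7=14
Distinct sums: {-2, -1, 0, 1, 2, 3, 4, 5, 6, 7, 8, 9, 10, 11, 14}
|A + A| = 15

|A + A| = 15


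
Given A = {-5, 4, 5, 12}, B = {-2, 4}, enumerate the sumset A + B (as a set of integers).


A + B = {a + b : a ∈ A, b ∈ B}.
Enumerate all |A|·|B| = 4·2 = 8 pairs (a, b) and collect distinct sums.
a = -5: -5+-2=-7, -5+4=-1
a = 4: 4+-2=2, 4+4=8
a = 5: 5+-2=3, 5+4=9
a = 12: 12+-2=10, 12+4=16
Collecting distinct sums: A + B = {-7, -1, 2, 3, 8, 9, 10, 16}
|A + B| = 8

A + B = {-7, -1, 2, 3, 8, 9, 10, 16}


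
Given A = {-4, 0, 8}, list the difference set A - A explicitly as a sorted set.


A - A = {a - a' : a, a' ∈ A}.
Compute a - a' for each ordered pair (a, a'):
a = -4: -4--4=0, -4-0=-4, -4-8=-12
a = 0: 0--4=4, 0-0=0, 0-8=-8
a = 8: 8--4=12, 8-0=8, 8-8=0
Collecting distinct values (and noting 0 appears from a-a):
A - A = {-12, -8, -4, 0, 4, 8, 12}
|A - A| = 7

A - A = {-12, -8, -4, 0, 4, 8, 12}


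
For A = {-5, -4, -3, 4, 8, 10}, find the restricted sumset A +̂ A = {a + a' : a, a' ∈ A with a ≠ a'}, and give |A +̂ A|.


Restricted sumset: A +̂ A = {a + a' : a ∈ A, a' ∈ A, a ≠ a'}.
Equivalently, take A + A and drop any sum 2a that is achievable ONLY as a + a for a ∈ A (i.e. sums representable only with equal summands).
Enumerate pairs (a, a') with a < a' (symmetric, so each unordered pair gives one sum; this covers all a ≠ a'):
  -5 + -4 = -9
  -5 + -3 = -8
  -5 + 4 = -1
  -5 + 8 = 3
  -5 + 10 = 5
  -4 + -3 = -7
  -4 + 4 = 0
  -4 + 8 = 4
  -4 + 10 = 6
  -3 + 4 = 1
  -3 + 8 = 5
  -3 + 10 = 7
  4 + 8 = 12
  4 + 10 = 14
  8 + 10 = 18
Collected distinct sums: {-9, -8, -7, -1, 0, 1, 3, 4, 5, 6, 7, 12, 14, 18}
|A +̂ A| = 14
(Reference bound: |A +̂ A| ≥ 2|A| - 3 for |A| ≥ 2, with |A| = 6 giving ≥ 9.)

|A +̂ A| = 14


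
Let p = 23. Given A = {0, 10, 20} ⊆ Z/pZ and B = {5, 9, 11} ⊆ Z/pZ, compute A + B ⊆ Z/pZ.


Work in Z/23Z: reduce every sum a + b modulo 23.
Enumerate all 9 pairs:
a = 0: 0+5=5, 0+9=9, 0+11=11
a = 10: 10+5=15, 10+9=19, 10+11=21
a = 20: 20+5=2, 20+9=6, 20+11=8
Distinct residues collected: {2, 5, 6, 8, 9, 11, 15, 19, 21}
|A + B| = 9 (out of 23 total residues).

A + B = {2, 5, 6, 8, 9, 11, 15, 19, 21}


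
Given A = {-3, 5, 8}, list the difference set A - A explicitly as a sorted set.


A - A = {a - a' : a, a' ∈ A}.
Compute a - a' for each ordered pair (a, a'):
a = -3: -3--3=0, -3-5=-8, -3-8=-11
a = 5: 5--3=8, 5-5=0, 5-8=-3
a = 8: 8--3=11, 8-5=3, 8-8=0
Collecting distinct values (and noting 0 appears from a-a):
A - A = {-11, -8, -3, 0, 3, 8, 11}
|A - A| = 7

A - A = {-11, -8, -3, 0, 3, 8, 11}


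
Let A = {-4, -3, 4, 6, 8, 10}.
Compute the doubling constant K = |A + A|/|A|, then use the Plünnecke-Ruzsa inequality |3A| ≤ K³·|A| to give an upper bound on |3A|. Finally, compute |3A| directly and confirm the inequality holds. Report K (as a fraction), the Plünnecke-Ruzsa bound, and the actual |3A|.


|A| = 6.
Step 1: Compute A + A by enumerating all 36 pairs.
A + A = {-8, -7, -6, 0, 1, 2, 3, 4, 5, 6, 7, 8, 10, 12, 14, 16, 18, 20}, so |A + A| = 18.
Step 2: Doubling constant K = |A + A|/|A| = 18/6 = 18/6 ≈ 3.0000.
Step 3: Plünnecke-Ruzsa gives |3A| ≤ K³·|A| = (3.0000)³ · 6 ≈ 162.0000.
Step 4: Compute 3A = A + A + A directly by enumerating all triples (a,b,c) ∈ A³; |3A| = 33.
Step 5: Check 33 ≤ 162.0000? Yes ✓.

K = 18/6, Plünnecke-Ruzsa bound K³|A| ≈ 162.0000, |3A| = 33, inequality holds.


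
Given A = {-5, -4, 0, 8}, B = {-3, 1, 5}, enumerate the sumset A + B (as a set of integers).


A + B = {a + b : a ∈ A, b ∈ B}.
Enumerate all |A|·|B| = 4·3 = 12 pairs (a, b) and collect distinct sums.
a = -5: -5+-3=-8, -5+1=-4, -5+5=0
a = -4: -4+-3=-7, -4+1=-3, -4+5=1
a = 0: 0+-3=-3, 0+1=1, 0+5=5
a = 8: 8+-3=5, 8+1=9, 8+5=13
Collecting distinct sums: A + B = {-8, -7, -4, -3, 0, 1, 5, 9, 13}
|A + B| = 9

A + B = {-8, -7, -4, -3, 0, 1, 5, 9, 13}


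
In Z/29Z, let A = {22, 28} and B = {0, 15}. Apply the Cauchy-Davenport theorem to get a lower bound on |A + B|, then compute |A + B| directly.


Cauchy-Davenport: |A + B| ≥ min(p, |A| + |B| - 1) for A, B nonempty in Z/pZ.
|A| = 2, |B| = 2, p = 29.
CD lower bound = min(29, 2 + 2 - 1) = min(29, 3) = 3.
Compute A + B mod 29 directly:
a = 22: 22+0=22, 22+15=8
a = 28: 28+0=28, 28+15=14
A + B = {8, 14, 22, 28}, so |A + B| = 4.
Verify: 4 ≥ 3? Yes ✓.

CD lower bound = 3, actual |A + B| = 4.


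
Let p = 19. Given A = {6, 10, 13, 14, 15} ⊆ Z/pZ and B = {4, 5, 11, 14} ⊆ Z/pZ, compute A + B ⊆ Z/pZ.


Work in Z/19Z: reduce every sum a + b modulo 19.
Enumerate all 20 pairs:
a = 6: 6+4=10, 6+5=11, 6+11=17, 6+14=1
a = 10: 10+4=14, 10+5=15, 10+11=2, 10+14=5
a = 13: 13+4=17, 13+5=18, 13+11=5, 13+14=8
a = 14: 14+4=18, 14+5=0, 14+11=6, 14+14=9
a = 15: 15+4=0, 15+5=1, 15+11=7, 15+14=10
Distinct residues collected: {0, 1, 2, 5, 6, 7, 8, 9, 10, 11, 14, 15, 17, 18}
|A + B| = 14 (out of 19 total residues).

A + B = {0, 1, 2, 5, 6, 7, 8, 9, 10, 11, 14, 15, 17, 18}


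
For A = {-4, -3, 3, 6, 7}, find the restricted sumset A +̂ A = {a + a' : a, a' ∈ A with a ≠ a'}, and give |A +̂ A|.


Restricted sumset: A +̂ A = {a + a' : a ∈ A, a' ∈ A, a ≠ a'}.
Equivalently, take A + A and drop any sum 2a that is achievable ONLY as a + a for a ∈ A (i.e. sums representable only with equal summands).
Enumerate pairs (a, a') with a < a' (symmetric, so each unordered pair gives one sum; this covers all a ≠ a'):
  -4 + -3 = -7
  -4 + 3 = -1
  -4 + 6 = 2
  -4 + 7 = 3
  -3 + 3 = 0
  -3 + 6 = 3
  -3 + 7 = 4
  3 + 6 = 9
  3 + 7 = 10
  6 + 7 = 13
Collected distinct sums: {-7, -1, 0, 2, 3, 4, 9, 10, 13}
|A +̂ A| = 9
(Reference bound: |A +̂ A| ≥ 2|A| - 3 for |A| ≥ 2, with |A| = 5 giving ≥ 7.)

|A +̂ A| = 9


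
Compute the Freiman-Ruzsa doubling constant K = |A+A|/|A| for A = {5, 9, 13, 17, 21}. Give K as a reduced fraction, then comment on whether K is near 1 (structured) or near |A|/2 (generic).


|A| = 5.
Compute A + A by enumerating all 25 pairs.
A + A = {10, 14, 18, 22, 26, 30, 34, 38, 42}, so |A + A| = 9.
K = |A + A| / |A| = 9/5 (already in lowest terms) ≈ 1.8000.
Reference: AP of size 5 gives K = 9/5 ≈ 1.8000; a fully generic set of size 5 gives K ≈ 3.0000.

|A| = 5, |A + A| = 9, K = 9/5.


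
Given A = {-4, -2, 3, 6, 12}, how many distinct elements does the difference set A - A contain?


A - A = {a - a' : a, a' ∈ A}; |A| = 5.
Bounds: 2|A|-1 ≤ |A - A| ≤ |A|² - |A| + 1, i.e. 9 ≤ |A - A| ≤ 21.
Note: 0 ∈ A - A always (from a - a). The set is symmetric: if d ∈ A - A then -d ∈ A - A.
Enumerate nonzero differences d = a - a' with a > a' (then include -d):
Positive differences: {2, 3, 5, 6, 7, 8, 9, 10, 14, 16}
Full difference set: {0} ∪ (positive diffs) ∪ (negative diffs).
|A - A| = 1 + 2·10 = 21 (matches direct enumeration: 21).

|A - A| = 21


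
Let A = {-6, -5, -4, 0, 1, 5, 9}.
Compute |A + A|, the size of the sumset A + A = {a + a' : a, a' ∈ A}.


A + A = {a + a' : a, a' ∈ A}; |A| = 7.
General bounds: 2|A| - 1 ≤ |A + A| ≤ |A|(|A|+1)/2, i.e. 13 ≤ |A + A| ≤ 28.
Lower bound 2|A|-1 is attained iff A is an arithmetic progression.
Enumerate sums a + a' for a ≤ a' (symmetric, so this suffices):
a = -6: -6+-6=-12, -6+-5=-11, -6+-4=-10, -6+0=-6, -6+1=-5, -6+5=-1, -6+9=3
a = -5: -5+-5=-10, -5+-4=-9, -5+0=-5, -5+1=-4, -5+5=0, -5+9=4
a = -4: -4+-4=-8, -4+0=-4, -4+1=-3, -4+5=1, -4+9=5
a = 0: 0+0=0, 0+1=1, 0+5=5, 0+9=9
a = 1: 1+1=2, 1+5=6, 1+9=10
a = 5: 5+5=10, 5+9=14
a = 9: 9+9=18
Distinct sums: {-12, -11, -10, -9, -8, -6, -5, -4, -3, -1, 0, 1, 2, 3, 4, 5, 6, 9, 10, 14, 18}
|A + A| = 21

|A + A| = 21


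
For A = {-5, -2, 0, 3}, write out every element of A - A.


A - A = {a - a' : a, a' ∈ A}.
Compute a - a' for each ordered pair (a, a'):
a = -5: -5--5=0, -5--2=-3, -5-0=-5, -5-3=-8
a = -2: -2--5=3, -2--2=0, -2-0=-2, -2-3=-5
a = 0: 0--5=5, 0--2=2, 0-0=0, 0-3=-3
a = 3: 3--5=8, 3--2=5, 3-0=3, 3-3=0
Collecting distinct values (and noting 0 appears from a-a):
A - A = {-8, -5, -3, -2, 0, 2, 3, 5, 8}
|A - A| = 9

A - A = {-8, -5, -3, -2, 0, 2, 3, 5, 8}


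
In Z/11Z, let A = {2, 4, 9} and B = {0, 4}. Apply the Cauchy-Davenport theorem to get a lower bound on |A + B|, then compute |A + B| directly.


Cauchy-Davenport: |A + B| ≥ min(p, |A| + |B| - 1) for A, B nonempty in Z/pZ.
|A| = 3, |B| = 2, p = 11.
CD lower bound = min(11, 3 + 2 - 1) = min(11, 4) = 4.
Compute A + B mod 11 directly:
a = 2: 2+0=2, 2+4=6
a = 4: 4+0=4, 4+4=8
a = 9: 9+0=9, 9+4=2
A + B = {2, 4, 6, 8, 9}, so |A + B| = 5.
Verify: 5 ≥ 4? Yes ✓.

CD lower bound = 4, actual |A + B| = 5.


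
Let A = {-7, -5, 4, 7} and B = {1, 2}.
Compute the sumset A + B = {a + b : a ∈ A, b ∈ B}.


A + B = {a + b : a ∈ A, b ∈ B}.
Enumerate all |A|·|B| = 4·2 = 8 pairs (a, b) and collect distinct sums.
a = -7: -7+1=-6, -7+2=-5
a = -5: -5+1=-4, -5+2=-3
a = 4: 4+1=5, 4+2=6
a = 7: 7+1=8, 7+2=9
Collecting distinct sums: A + B = {-6, -5, -4, -3, 5, 6, 8, 9}
|A + B| = 8

A + B = {-6, -5, -4, -3, 5, 6, 8, 9}


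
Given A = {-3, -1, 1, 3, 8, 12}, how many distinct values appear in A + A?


A + A = {a + a' : a, a' ∈ A}; |A| = 6.
General bounds: 2|A| - 1 ≤ |A + A| ≤ |A|(|A|+1)/2, i.e. 11 ≤ |A + A| ≤ 21.
Lower bound 2|A|-1 is attained iff A is an arithmetic progression.
Enumerate sums a + a' for a ≤ a' (symmetric, so this suffices):
a = -3: -3+-3=-6, -3+-1=-4, -3+1=-2, -3+3=0, -3+8=5, -3+12=9
a = -1: -1+-1=-2, -1+1=0, -1+3=2, -1+8=7, -1+12=11
a = 1: 1+1=2, 1+3=4, 1+8=9, 1+12=13
a = 3: 3+3=6, 3+8=11, 3+12=15
a = 8: 8+8=16, 8+12=20
a = 12: 12+12=24
Distinct sums: {-6, -4, -2, 0, 2, 4, 5, 6, 7, 9, 11, 13, 15, 16, 20, 24}
|A + A| = 16

|A + A| = 16
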